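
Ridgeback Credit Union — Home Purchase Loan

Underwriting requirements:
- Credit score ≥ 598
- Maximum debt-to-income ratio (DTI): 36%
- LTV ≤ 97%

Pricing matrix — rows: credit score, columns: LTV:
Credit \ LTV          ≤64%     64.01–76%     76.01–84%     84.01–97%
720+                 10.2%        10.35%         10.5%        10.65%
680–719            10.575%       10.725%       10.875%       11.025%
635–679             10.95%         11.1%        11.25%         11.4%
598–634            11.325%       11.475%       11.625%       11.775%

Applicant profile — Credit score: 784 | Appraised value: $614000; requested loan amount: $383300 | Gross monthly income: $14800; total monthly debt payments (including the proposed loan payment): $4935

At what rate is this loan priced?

Credit score 784 ≥ 598; DTI: 4,935 ÷ 14,800 = 33.3%, within the 36% cap
LTV = 383,300/614,000 = 62.4% ≤ 97%
Row: 784 falls in 720+. Column: 62.4% falls in ≤64%. Rate = 10.2%.

10.2%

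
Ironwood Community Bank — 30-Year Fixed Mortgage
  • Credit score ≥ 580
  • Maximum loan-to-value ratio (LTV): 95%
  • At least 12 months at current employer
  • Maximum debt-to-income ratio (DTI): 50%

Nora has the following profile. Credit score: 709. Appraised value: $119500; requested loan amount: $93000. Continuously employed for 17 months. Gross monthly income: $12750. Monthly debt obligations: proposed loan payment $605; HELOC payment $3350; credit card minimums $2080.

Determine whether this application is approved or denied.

Credit score 709 ≥ 580 (meets)
Loan-to-value = 93,000/119,500 = 77.8% — pass (95% max)
Employment 17 ≥ 12 months
Total monthly debts = (605 + 3,350 + 2,080) = 6,035. DTI = 6,035/12,750 = 47.3% ≤ 50%
All criteria satisfied.

Approved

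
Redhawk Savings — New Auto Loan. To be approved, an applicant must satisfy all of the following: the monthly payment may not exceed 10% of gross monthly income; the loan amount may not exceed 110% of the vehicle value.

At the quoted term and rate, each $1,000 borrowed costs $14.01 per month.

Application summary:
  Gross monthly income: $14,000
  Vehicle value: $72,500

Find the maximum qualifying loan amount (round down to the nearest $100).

Payment cap: 10% × $14,000 = $1,400/month.
At $14.01 per $1,000, that supports 1,400/14.01 × 1,000 ≈ $99,928 → $99,900.
LTV cap: 110% × $72,500 = $79,750 → $79,700.
Binding constraint: loan-to-value.

$79,700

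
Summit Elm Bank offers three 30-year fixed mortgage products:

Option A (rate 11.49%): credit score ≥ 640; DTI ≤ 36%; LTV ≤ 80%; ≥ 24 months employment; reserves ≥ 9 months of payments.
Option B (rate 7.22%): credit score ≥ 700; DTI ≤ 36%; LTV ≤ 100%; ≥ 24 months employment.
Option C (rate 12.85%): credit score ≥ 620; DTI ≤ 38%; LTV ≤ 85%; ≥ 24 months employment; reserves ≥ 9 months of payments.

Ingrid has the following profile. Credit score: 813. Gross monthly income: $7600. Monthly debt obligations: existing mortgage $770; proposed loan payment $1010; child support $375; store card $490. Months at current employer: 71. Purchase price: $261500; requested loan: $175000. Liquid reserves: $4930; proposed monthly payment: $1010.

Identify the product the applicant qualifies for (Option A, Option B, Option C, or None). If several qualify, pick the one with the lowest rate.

Total debts = (770 + 1,010 + 375 + 490) = 2,645; DTI = 2,645/7,600 = 34.8%.
LTV = 175,000/261,500 = 66.9%.
Reserves = 4,930/1,010 = 4.9 months.
Option A: score 813 ≥ 640; DTI 34.8% ≤ 36%; LTV 66.9% ≤ 80%; employment 71 ≥ 24 mo; reserves 4.9 < 9 mo → does not qualify.
Option B: score 813 ≥ 700; DTI 34.8% ≤ 36%; LTV 66.9% ≤ 100%; employment 71 ≥ 24 mo → qualifies.
Option C: score 813 ≥ 620; DTI 34.8% ≤ 38%; LTV 66.9% ≤ 85%; employment 71 ≥ 24 mo; reserves 4.9 < 9 mo → does not qualify.

Option B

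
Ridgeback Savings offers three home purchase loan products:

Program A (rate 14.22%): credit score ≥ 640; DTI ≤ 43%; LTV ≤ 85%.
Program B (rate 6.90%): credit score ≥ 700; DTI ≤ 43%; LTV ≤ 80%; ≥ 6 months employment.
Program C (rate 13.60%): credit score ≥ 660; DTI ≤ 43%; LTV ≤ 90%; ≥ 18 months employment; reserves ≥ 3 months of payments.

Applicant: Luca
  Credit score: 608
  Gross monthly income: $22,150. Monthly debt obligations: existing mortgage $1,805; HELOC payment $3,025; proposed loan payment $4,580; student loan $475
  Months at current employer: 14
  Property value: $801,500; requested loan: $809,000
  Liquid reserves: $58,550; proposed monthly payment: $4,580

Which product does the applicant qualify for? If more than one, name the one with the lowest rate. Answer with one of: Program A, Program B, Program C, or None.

Total debts = (1,805 + 3,025 + 4,580 + 475) = 9,885; DTI = 9,885/22,150 = 44.6%.
LTV = 809,000/801,500 = 100.9%.
Reserves = 58,550/4,580 = 12.8 months.
Program A: score 608 < 640; DTI 44.6% > 43%; LTV 100.9% > 85% → does not qualify.
Program B: score 608 < 700; DTI 44.6% > 43%; LTV 100.9% > 80%; employment 14 ≥ 6 mo → does not qualify.
Program C: score 608 < 660; DTI 44.6% > 43%; LTV 100.9% > 90%; employment 14 < 18 mo; reserves 12.8 ≥ 3 mo → does not qualify.

None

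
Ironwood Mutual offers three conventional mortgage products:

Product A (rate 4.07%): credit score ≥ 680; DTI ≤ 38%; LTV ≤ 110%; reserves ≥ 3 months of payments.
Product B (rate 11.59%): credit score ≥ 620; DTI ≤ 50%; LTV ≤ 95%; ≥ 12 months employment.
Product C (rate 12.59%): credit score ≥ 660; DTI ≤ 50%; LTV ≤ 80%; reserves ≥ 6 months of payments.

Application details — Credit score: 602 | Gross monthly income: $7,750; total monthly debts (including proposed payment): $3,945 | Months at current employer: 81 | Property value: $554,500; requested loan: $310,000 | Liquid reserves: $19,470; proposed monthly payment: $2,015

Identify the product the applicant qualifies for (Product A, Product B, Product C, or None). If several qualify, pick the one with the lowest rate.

DTI = 3,945/7,750 = 50.9%.
LTV = 310,000/554,500 = 55.9%.
Reserves = 19,470/2,015 = 9.7 months.
Product A: score 602 < 680; DTI 50.9% > 38%; LTV 55.9% ≤ 110%; reserves 9.7 ≥ 3 mo → does not qualify.
Product B: score 602 < 620; DTI 50.9% > 50%; LTV 55.9% ≤ 95%; employment 81 ≥ 12 mo → does not qualify.
Product C: score 602 < 660; DTI 50.9% > 50%; LTV 55.9% ≤ 80%; reserves 9.7 ≥ 6 mo → does not qualify.

None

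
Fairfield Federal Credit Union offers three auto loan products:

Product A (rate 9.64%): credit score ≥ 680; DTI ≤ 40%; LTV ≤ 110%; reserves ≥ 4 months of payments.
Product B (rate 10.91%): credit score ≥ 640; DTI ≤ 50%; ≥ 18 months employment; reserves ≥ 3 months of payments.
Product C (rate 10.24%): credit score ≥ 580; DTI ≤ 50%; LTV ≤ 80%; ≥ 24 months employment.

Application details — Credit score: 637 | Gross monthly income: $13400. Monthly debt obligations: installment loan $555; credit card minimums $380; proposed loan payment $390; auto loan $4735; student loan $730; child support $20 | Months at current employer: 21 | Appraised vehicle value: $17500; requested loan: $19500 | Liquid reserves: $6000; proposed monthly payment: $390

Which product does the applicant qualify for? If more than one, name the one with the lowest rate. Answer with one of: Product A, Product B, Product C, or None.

Total debts = (555 + 380 + 390 + 4,735 + 730 + 20) = 6,810; DTI = 6,810/13,400 = 50.8%.
LTV = 19,500/17,500 = 111.4%.
Reserves = 6,000/390 = 15.4 months.
Product A: score 637 < 680; DTI 50.8% > 40%; LTV 111.4% > 110%; reserves 15.4 ≥ 4 mo → does not qualify.
Product B: score 637 < 640; DTI 50.8% > 50%; employment 21 ≥ 18 mo; reserves 15.4 ≥ 3 mo → does not qualify.
Product C: score 637 ≥ 580; DTI 50.8% > 50%; LTV 111.4% > 80%; employment 21 < 24 mo → does not qualify.

None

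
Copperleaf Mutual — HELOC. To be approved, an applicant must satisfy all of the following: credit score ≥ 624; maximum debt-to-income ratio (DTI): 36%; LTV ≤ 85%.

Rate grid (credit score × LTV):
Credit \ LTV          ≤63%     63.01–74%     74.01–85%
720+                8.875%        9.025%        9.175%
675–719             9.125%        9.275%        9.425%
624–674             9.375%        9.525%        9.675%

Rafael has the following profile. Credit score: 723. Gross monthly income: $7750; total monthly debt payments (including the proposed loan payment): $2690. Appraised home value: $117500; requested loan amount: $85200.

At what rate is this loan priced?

Credit score 723 ≥ 624; Debt-to-income = 2,690/7,750 = 34.7% — meets 36% limit
LTV = 85,200/117,500 = 72.5% ≤ 85%
Credit 723 → row 720+; LTV 72.5% → column 63.01–74%. Grid cell → 9.025%.

9.025%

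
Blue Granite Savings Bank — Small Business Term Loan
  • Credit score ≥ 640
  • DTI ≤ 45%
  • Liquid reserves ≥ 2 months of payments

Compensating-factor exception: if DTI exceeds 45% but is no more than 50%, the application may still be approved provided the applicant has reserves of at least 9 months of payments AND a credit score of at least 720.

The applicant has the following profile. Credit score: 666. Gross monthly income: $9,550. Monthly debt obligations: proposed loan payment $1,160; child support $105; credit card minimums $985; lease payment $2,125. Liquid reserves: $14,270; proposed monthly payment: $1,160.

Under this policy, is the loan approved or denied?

Credit score 666 ≥ 640 (meets base)
Total debts = (1,160 + 105 + 985 + 2,125) = 4,375. DTI: 4,375 ÷ 9,550 = 45.8%, over the 45% base limit.
Reserves = 14,270/1,160 = 12.3 months ≥ 2
DTI 45.8% is within the 45%–50% exception band; checking compensating factors.
Override check — reserves: 12.3 mo (ok); score: 666 (below 720).
Override conditions not both satisfied; exception does not apply.

Denied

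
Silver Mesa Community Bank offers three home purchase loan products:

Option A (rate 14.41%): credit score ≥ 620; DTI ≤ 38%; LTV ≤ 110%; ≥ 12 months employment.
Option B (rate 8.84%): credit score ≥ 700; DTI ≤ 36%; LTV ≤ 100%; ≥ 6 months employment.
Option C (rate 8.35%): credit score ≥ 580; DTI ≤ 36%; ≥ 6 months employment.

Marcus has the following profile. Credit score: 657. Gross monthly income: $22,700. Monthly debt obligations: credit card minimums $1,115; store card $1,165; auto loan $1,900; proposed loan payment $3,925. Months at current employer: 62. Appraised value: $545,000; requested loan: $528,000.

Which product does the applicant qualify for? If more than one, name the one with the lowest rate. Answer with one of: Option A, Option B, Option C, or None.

Option C

Total debts = (1,115 + 1,165 + 1,900 + 3,925) = 8,105; DTI = 8,105/22,700 = 35.7%.
LTV = 528,000/545,000 = 96.9%.
Option A: score 657 ≥ 620; DTI 35.7% ≤ 38%; LTV 96.9% ≤ 110%; employment 62 ≥ 12 mo → qualifies.
Option B: score 657 < 700; DTI 35.7% ≤ 36%; LTV 96.9% ≤ 100%; employment 62 ≥ 6 mo → does not qualify.
Option C: score 657 ≥ 580; DTI 35.7% ≤ 36%; employment 62 ≥ 6 mo → qualifies.
Qualifying: Option A, Option C. Lowest rate is 8.35% → Option C.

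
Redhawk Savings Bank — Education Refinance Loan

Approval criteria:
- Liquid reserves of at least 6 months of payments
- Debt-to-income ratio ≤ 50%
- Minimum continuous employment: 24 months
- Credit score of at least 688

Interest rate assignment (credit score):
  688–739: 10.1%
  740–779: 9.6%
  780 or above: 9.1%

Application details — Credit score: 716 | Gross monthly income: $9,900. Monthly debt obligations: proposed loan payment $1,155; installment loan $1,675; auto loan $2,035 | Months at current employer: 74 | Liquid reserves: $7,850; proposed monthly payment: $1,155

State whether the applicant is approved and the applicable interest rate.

Credit score 716 ≥ 688 (meets minimum)
Total monthly debts = (1,155 + 1,675 + 2,035) = 4,865. DTI: 4,865 ÷ 9,900 = 49.1%, within the 50% cap
Reserves = 7,850/1,155 = 6.8 months ≥ 6
Employment 74 ≥ 24 months
All requirements met. Score 716 falls in the 688–739 tier → 10.1%.

Approved at 10.1%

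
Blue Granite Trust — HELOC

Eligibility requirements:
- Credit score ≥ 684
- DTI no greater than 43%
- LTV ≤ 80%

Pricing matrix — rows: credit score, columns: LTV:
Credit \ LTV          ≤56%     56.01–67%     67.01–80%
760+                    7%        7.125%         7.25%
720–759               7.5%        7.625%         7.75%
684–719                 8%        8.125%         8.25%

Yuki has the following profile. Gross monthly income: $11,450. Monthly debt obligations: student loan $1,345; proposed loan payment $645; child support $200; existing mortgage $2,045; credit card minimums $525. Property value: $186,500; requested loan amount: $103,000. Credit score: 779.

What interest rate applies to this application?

7%

Credit score 779 ≥ 684; Total monthly debts = (1,345 + 645 + 200 + 2,045 + 525) = 4,760. Debt-to-income = 4,760/11,450 = 41.6% — meets 43% limit
Loan-to-value = 103,000/186,500 = 55.2% — pass (80% max)
Score 779 is in the 760+ band; LTV 55.2% is in the ≤56% band → 7%.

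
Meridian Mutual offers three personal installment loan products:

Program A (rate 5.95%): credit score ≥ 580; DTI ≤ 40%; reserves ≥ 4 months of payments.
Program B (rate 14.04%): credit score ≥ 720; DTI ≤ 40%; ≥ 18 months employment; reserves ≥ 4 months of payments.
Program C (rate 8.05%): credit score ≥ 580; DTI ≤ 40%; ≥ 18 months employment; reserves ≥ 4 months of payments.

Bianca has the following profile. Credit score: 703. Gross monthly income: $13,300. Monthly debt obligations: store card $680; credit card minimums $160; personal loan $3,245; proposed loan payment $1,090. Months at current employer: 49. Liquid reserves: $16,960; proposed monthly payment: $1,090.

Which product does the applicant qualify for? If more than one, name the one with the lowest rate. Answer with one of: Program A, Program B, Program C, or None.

Program A

Total debts = (680 + 160 + 3,245 + 1,090) = 5,175; DTI = 5,175/13,300 = 38.9%.
Reserves = 16,960/1,090 = 15.6 months.
Program A: score 703 ≥ 580; DTI 38.9% ≤ 40%; reserves 15.6 ≥ 4 mo → qualifies.
Program B: score 703 < 720; DTI 38.9% ≤ 40%; employment 49 ≥ 18 mo; reserves 15.6 ≥ 4 mo → does not qualify.
Program C: score 703 ≥ 580; DTI 38.9% ≤ 40%; employment 49 ≥ 18 mo; reserves 15.6 ≥ 4 mo → qualifies.
Qualifying: Program A, Program C. Lowest rate is 5.95% → Program A.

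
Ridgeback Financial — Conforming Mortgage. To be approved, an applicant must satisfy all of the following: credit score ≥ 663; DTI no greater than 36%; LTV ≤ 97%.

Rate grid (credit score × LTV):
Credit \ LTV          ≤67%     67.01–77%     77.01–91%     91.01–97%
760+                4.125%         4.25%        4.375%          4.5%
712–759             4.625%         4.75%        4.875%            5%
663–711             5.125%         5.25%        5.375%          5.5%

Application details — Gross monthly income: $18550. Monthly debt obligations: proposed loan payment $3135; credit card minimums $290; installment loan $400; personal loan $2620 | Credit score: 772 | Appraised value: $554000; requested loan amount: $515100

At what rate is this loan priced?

4.5%

Credit score 772 ≥ 663; Total monthly debts = (3,135 + 290 + 400 + 2,620) = 6,445. DTI = 6,445/18,550 = 34.7% ≤ 36%
Loan-to-value = 515,100/554,000 = 93% — pass (97% max)
Score 772 is in the 760+ band; LTV 93% is in the 91.01–97% band → 4.5%.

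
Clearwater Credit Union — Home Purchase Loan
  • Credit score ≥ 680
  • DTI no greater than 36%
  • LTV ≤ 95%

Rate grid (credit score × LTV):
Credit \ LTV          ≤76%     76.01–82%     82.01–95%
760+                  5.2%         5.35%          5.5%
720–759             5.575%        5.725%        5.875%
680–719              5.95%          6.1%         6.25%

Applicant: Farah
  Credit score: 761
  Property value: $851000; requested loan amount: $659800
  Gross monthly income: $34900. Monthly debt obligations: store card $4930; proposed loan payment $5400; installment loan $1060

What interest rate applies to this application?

Credit score 761 ≥ 680; Total monthly debts = (4,930 + 5,400 + 1,060) = 11,390. Debt-to-income = 11,390/34,900 = 32.6% — meets 36% limit
LTV: 659,800 ÷ 851,000 = 77.5%, within 95% cap
Score 761 is in the 760+ band; LTV 77.5% is in the 76.01–82% band → 5.35%.

5.35%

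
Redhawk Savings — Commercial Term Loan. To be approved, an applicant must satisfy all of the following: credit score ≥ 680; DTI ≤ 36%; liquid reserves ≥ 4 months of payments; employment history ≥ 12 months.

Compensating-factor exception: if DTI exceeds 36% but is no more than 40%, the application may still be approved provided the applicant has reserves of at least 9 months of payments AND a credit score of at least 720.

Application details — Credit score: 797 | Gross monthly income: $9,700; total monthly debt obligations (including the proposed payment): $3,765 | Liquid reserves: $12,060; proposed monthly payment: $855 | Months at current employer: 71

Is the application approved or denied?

Credit score 797 ≥ 680 (meets base)
DTI: 3,765 ÷ 9,700 = 38.8%, over the 36% base limit.
Reserves: 12,060 ÷ 855 = 14.1 months (meets 4-month minimum)
Employment 71 ≥ 12 months
38.8% falls in the override range (36%–40%), so the compensating-factor test applies.
Reserves 14.1 ≥ 9 months; credit score 797 ≥ 720.
Both compensating conditions met → exception applies.

Approved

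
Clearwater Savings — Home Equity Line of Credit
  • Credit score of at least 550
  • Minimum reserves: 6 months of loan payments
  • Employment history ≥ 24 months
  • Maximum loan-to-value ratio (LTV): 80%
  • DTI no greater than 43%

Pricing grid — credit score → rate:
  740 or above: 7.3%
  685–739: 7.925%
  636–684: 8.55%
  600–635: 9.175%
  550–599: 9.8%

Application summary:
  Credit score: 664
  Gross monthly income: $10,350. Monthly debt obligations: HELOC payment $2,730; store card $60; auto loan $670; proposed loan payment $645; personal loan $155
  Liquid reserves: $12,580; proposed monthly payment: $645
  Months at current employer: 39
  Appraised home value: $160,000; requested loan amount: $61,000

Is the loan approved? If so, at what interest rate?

Credit score 664 ≥ 550 (meets minimum)
Employment 39 ≥ 24 months
Total monthly debts = (2,730 + 60 + 670 + 645 + 155) = 4,260. DTI: 4,260 ÷ 10,350 = 41.2%, within the 43% cap
LTV = 61,000/160,000 = 38.1% ≤ 80%
Reserves = 12,580/645 = 19.5 months ≥ 6
All requirements met. Score 664 falls in the 636–684 tier → 8.55%.

Approved at 8.55%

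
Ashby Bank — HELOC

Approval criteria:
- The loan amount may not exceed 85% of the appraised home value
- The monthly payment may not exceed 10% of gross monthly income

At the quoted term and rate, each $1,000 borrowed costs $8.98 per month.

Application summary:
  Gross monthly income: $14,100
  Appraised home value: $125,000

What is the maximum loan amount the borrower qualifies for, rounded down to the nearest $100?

Payment cap: 10% × $14,100 = $1,410/month.
At $8.98 per $1,000, that supports 1,410/8.98 × 1,000 ≈ $157,015 → $157,000.
LTV cap: 85% × $125,000 = $106,250 → $106,200.
Binding constraint: loan-to-value.

$106,200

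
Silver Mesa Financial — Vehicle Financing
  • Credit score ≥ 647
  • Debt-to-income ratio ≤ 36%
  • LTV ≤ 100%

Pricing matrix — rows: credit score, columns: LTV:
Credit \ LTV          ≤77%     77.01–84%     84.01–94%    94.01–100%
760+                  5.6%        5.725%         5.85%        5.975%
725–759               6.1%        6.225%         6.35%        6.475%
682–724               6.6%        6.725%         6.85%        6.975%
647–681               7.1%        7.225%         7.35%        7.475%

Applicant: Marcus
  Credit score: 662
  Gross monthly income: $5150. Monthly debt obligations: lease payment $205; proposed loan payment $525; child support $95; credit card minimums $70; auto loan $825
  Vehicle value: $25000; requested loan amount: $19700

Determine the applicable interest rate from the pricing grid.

Credit score 662 ≥ 647; Total monthly debts = (205 + 525 + 95 + 70 + 825) = 1,720. Debt-to-income = 1,720/5,150 = 33.4% — meets 36% limit
Loan-to-value = 19,700/25,000 = 78.8% — pass (100% max)
Row: 662 falls in 647–681. Column: 78.8% falls in 77.01–84%. Rate = 7.225%.

7.225%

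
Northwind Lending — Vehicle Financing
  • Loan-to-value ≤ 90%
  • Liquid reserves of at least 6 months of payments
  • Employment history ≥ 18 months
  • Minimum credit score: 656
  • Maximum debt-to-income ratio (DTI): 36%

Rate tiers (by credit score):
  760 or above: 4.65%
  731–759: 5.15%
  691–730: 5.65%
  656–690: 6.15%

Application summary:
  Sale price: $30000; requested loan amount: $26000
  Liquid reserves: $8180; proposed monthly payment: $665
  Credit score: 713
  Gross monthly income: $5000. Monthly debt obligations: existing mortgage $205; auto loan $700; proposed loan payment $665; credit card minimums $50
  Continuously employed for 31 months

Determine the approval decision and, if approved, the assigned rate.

Approved at 5.65%

Credit score 713 ≥ 656 (meets minimum)
Total monthly debts = (205 + 700 + 665 + 50) = 1,620. DTI: 1,620 ÷ 5,000 = 32.4%, within the 36% cap
Employment 31 ≥ 18 months
Loan-to-value = 26,000/30,000 = 86.7% — pass (90% max)
Reserves = 8,180/665 = 12.3 months ≥ 6
All requirements met. Score 713 falls in the 691–730 tier → 5.65%.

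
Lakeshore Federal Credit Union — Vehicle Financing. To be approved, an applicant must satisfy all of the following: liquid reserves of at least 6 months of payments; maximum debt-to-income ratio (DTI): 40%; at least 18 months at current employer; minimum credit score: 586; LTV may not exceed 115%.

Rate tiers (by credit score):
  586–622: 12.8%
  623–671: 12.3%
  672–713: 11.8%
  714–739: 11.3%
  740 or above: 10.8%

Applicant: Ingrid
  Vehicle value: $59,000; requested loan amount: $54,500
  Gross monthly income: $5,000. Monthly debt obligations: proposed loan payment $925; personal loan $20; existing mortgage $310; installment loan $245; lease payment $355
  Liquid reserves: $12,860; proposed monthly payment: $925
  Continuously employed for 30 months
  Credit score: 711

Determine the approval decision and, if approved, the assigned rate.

Credit score 711 ≥ 586 (meets minimum)
Total monthly debts = (925 + 20 + 310 + 245 + 355) = 1,855. DTI: 1,855 ÷ 5,000 = 37.1%, within the 40% cap
Employment 30 ≥ 18 months
Liquid reserves cover 12,860/925 = 13.9 months — ≥ 6 required
LTV: 54,500 ÷ 59,000 = 92.4%, within 115% cap
All requirements met. Score 711 falls in the 672–713 tier → 11.8%.

Approved at 11.8%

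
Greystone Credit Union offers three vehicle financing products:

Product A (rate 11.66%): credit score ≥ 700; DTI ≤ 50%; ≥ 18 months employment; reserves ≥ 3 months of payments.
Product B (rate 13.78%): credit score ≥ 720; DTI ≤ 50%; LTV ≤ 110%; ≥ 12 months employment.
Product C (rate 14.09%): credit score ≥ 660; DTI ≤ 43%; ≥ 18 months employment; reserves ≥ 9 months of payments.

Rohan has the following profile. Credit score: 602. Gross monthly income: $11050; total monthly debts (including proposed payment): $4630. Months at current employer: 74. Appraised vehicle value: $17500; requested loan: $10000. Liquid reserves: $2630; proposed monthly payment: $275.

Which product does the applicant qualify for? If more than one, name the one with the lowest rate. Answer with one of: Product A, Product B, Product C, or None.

DTI = 4,630/11,050 = 41.9%.
LTV = 10,000/17,500 = 57.1%.
Reserves = 2,630/275 = 9.6 months.
Product A: score 602 < 700; DTI 41.9% ≤ 50%; employment 74 ≥ 18 mo; reserves 9.6 ≥ 3 mo → does not qualify.
Product B: score 602 < 720; DTI 41.9% ≤ 50%; LTV 57.1% ≤ 110%; employment 74 ≥ 12 mo → does not qualify.
Product C: score 602 < 660; DTI 41.9% ≤ 43%; employment 74 ≥ 18 mo; reserves 9.6 ≥ 9 mo → does not qualify.

None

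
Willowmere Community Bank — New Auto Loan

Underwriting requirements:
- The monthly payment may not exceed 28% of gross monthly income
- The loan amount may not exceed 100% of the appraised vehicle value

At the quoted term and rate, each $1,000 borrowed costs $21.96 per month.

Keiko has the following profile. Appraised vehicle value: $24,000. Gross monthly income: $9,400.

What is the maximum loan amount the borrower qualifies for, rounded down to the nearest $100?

$24,000

Payment cap: 28% × $9,400 = $2,632/month.
At $21.96 per $1,000, that supports 2,632/21.96 × 1,000 ≈ $119,854 → $119,800.
LTV cap: 100% × $24,000 = $24,000 → $24,000.
Binding constraint: loan-to-value.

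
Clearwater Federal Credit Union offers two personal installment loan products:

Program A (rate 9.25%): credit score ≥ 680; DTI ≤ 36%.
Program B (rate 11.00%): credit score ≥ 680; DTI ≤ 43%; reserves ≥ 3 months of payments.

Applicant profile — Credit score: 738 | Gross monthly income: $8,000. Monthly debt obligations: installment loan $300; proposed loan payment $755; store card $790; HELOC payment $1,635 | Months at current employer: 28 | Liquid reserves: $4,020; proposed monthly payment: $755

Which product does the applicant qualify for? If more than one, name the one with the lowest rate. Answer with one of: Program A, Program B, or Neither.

Neither

Total debts = (300 + 755 + 790 + 1,635) = 3,480; DTI = 3,480/8,000 = 43.5%.
Reserves = 4,020/755 = 5.3 months.
Program A: score 738 ≥ 680; DTI 43.5% > 36% → does not qualify.
Program B: score 738 ≥ 680; DTI 43.5% > 43%; reserves 5.3 ≥ 3 mo → does not qualify.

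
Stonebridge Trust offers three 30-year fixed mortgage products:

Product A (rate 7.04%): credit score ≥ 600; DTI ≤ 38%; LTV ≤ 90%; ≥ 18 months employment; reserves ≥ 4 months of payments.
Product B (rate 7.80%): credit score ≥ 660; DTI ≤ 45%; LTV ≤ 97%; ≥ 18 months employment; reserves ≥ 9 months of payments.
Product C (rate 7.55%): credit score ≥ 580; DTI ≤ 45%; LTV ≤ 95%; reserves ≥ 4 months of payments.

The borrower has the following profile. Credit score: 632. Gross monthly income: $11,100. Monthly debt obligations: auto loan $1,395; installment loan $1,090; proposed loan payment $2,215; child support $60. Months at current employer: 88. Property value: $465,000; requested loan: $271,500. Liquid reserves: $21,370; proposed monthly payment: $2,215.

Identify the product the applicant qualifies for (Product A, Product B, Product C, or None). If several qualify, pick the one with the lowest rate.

Product C

Total debts = (1,395 + 1,090 + 2,215 + 60) = 4,760; DTI = 4,760/11,100 = 42.9%.
LTV = 271,500/465,000 = 58.4%.
Reserves = 21,370/2,215 = 9.6 months.
Product A: score 632 ≥ 600; DTI 42.9% > 38%; LTV 58.4% ≤ 90%; employment 88 ≥ 18 mo; reserves 9.6 ≥ 4 mo → does not qualify.
Product B: score 632 < 660; DTI 42.9% ≤ 45%; LTV 58.4% ≤ 97%; employment 88 ≥ 18 mo; reserves 9.6 ≥ 9 mo → does not qualify.
Product C: score 632 ≥ 580; DTI 42.9% ≤ 45%; LTV 58.4% ≤ 95%; reserves 9.6 ≥ 4 mo → qualifies.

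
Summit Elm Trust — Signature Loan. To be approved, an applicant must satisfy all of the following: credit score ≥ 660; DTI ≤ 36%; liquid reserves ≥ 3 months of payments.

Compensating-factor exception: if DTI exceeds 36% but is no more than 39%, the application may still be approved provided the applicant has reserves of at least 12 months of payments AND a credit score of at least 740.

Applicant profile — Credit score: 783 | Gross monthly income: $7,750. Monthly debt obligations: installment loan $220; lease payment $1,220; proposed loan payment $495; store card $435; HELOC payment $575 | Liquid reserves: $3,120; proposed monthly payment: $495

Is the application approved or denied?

Credit score 783 ≥ 660 (meets base)
Total debts = (220 + 1,220 + 495 + 435 + 575) = 2,945. DTI = 2,945/7,750 = 38% > 36% — standard DTI limit exceeded.
Reserves = 3,120/495 = 6.3 months ≥ 3
38% falls in the override range (36%–39%), so the compensating-factor test applies.
Override check — reserves: 6.3 mo (short of 12); score: 783 (ok).
Compensating-factor requirement not fully met.

Denied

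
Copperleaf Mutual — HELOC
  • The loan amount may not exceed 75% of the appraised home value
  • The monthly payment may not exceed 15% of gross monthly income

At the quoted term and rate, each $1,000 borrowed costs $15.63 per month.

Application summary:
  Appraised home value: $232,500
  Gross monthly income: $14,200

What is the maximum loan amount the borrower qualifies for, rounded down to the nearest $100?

Payment cap: 15% × $14,200 = $2,130/month.
At $15.63 per $1,000, that supports 2,130/15.63 × 1,000 ≈ $136,276 → $136,200.
LTV cap: 75% × $232,500 = $174,375 → $174,300.
Binding constraint: payment-to-income.

$136,200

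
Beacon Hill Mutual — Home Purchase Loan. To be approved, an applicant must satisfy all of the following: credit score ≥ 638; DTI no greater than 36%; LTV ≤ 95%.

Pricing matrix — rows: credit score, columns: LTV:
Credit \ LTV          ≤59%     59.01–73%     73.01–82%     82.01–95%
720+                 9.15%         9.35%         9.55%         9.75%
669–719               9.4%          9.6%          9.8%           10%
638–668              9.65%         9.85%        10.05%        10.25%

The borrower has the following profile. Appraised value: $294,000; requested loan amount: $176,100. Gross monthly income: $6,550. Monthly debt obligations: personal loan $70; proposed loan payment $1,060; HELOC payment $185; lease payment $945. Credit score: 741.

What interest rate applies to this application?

9.35%

Credit score 741 ≥ 638; Total monthly debts = (70 + 1,060 + 185 + 945) = 2,260. DTI = 2,260/6,550 = 34.5% ≤ 36%
LTV = 176,100/294,000 = 59.9% ≤ 95%
Score 741 is in the 720+ band; LTV 59.9% is in the 59.01–73% band → 9.35%.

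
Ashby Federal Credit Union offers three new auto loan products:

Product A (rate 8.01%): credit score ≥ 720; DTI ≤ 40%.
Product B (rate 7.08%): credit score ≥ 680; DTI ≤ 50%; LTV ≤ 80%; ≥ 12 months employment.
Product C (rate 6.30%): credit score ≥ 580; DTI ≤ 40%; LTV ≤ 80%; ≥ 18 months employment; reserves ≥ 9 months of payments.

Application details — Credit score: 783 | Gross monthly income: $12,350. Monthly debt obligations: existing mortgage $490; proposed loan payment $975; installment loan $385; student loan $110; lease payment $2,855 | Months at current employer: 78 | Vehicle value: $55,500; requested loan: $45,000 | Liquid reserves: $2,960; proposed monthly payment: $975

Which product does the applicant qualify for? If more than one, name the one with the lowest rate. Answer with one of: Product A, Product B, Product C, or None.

Product A

Total debts = (490 + 975 + 385 + 110 + 2,855) = 4,815; DTI = 4,815/12,350 = 39%.
LTV = 45,000/55,500 = 81.1%.
Reserves = 2,960/975 = 3.0 months.
Product A: score 783 ≥ 720; DTI 39% ≤ 40% → qualifies.
Product B: score 783 ≥ 680; DTI 39% ≤ 50%; LTV 81.1% > 80%; employment 78 ≥ 12 mo → does not qualify.
Product C: score 783 ≥ 580; DTI 39% ≤ 40%; LTV 81.1% > 80%; employment 78 ≥ 18 mo; reserves 3.0 < 9 mo → does not qualify.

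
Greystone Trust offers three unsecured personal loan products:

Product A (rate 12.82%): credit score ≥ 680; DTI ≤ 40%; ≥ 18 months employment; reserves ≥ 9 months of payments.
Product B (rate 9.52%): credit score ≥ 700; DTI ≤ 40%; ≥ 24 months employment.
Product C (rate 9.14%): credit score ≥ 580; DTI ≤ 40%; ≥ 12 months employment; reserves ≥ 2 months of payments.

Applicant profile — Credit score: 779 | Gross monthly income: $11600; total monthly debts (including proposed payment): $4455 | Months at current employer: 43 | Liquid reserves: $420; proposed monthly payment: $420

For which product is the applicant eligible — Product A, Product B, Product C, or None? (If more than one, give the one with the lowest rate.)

DTI = 4,455/11,600 = 38.4%.
Reserves = 420/420 = 1.0 months.
Product A: score 779 ≥ 680; DTI 38.4% ≤ 40%; employment 43 ≥ 18 mo; reserves 1.0 < 9 mo → does not qualify.
Product B: score 779 ≥ 700; DTI 38.4% ≤ 40%; employment 43 ≥ 24 mo → qualifies.
Product C: score 779 ≥ 580; DTI 38.4% ≤ 40%; employment 43 ≥ 12 mo; reserves 1.0 < 2 mo → does not qualify.

Product B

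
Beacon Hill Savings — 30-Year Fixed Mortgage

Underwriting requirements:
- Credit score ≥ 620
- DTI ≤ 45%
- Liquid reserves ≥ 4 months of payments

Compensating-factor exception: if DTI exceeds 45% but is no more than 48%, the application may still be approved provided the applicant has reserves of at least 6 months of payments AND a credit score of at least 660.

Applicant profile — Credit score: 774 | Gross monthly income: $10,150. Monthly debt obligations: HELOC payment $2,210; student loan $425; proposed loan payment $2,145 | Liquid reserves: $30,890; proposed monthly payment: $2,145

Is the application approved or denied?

Approved

Credit score 774 ≥ 620 (meets base)
Total debts = (2,210 + 425 + 2,145) = 4,780. DTI = 4,780/10,150 = 47.1% > 45% — standard DTI limit exceeded.
Liquid reserves cover 30,890/2,145 = 14.4 months — ≥ 4 required
47.1% falls in the override range (45%–48%), so the compensating-factor test applies.
Override check — reserves: 14.4 mo (ok); score: 774 (ok).
Both override conditions satisfied; DTI exception granted.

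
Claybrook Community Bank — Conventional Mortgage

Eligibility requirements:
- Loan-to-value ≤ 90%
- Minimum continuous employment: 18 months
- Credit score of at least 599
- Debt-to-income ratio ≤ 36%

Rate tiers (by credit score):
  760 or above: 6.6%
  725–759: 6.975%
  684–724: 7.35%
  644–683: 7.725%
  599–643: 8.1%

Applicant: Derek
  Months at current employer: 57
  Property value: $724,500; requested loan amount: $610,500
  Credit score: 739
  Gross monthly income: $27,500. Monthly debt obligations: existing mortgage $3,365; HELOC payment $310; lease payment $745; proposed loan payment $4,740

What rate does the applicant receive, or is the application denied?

Credit score 739 ≥ 599 (meets minimum)
Total monthly debts = (3,365 + 310 + 745 + 4,740) = 9,160. DTI = 9,160/27,500 = 33.3% ≤ 36%
Loan-to-value = 610,500/724,500 = 84.3% — pass (90% max)
Employment 57 ≥ 18 months
All requirements met. Score 739 falls in the 725–759 tier → 6.975%.

Approved at 6.975%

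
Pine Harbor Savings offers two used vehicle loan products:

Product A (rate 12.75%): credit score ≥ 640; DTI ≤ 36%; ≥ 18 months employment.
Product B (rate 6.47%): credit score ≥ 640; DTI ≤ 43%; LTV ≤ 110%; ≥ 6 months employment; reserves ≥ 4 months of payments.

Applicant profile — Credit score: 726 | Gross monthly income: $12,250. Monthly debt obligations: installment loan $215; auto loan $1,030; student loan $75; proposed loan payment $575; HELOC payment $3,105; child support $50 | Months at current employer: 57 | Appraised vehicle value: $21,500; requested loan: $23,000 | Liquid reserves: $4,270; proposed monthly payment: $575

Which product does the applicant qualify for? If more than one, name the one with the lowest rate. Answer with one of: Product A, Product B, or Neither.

Product B

Total debts = (215 + 1,030 + 75 + 575 + 3,105 + 50) = 5,050; DTI = 5,050/12,250 = 41.2%.
LTV = 23,000/21,500 = 107%.
Reserves = 4,270/575 = 7.4 months.
Product A: score 726 ≥ 640; DTI 41.2% > 36%; employment 57 ≥ 18 mo → does not qualify.
Product B: score 726 ≥ 640; DTI 41.2% ≤ 43%; LTV 107% ≤ 110%; employment 57 ≥ 6 mo; reserves 7.4 ≥ 4 mo → qualifies.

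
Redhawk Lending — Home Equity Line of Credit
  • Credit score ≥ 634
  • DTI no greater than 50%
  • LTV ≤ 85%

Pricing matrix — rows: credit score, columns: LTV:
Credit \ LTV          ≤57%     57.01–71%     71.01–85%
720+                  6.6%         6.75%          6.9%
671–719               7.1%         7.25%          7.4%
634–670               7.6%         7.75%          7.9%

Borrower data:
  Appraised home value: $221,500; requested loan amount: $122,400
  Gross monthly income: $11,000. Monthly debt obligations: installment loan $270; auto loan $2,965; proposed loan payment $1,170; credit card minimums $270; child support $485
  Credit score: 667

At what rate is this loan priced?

Credit score 667 ≥ 634; Total monthly debts = (270 + 2,965 + 1,170 + 270 + 485) = 5,160. DTI = 5,160/11,000 = 46.9% ≤ 50%
LTV = 122,400/221,500 = 55.3% ≤ 85%
Row: 667 falls in 634–670. Column: 55.3% falls in ≤57%. Rate = 7.6%.

7.6%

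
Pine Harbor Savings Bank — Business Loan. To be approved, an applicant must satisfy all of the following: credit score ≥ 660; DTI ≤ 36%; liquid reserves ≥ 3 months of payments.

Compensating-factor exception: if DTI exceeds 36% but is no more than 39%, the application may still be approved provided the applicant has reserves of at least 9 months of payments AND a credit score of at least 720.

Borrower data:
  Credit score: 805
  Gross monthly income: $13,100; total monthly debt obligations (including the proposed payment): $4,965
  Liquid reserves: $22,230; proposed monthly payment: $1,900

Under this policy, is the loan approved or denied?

Approved

Credit score 805 ≥ 660 (meets base)
DTI: 4,965 ÷ 13,100 = 37.9%, over the 36% base limit.
Reserves: 22,230 ÷ 1,900 = 11.7 months (meets 3-month minimum)
37.9% falls in the override range (36%–39%), so the compensating-factor test applies.
Reserves 11.7 ≥ 9 months; credit score 805 ≥ 720.
Both compensating conditions met → exception applies.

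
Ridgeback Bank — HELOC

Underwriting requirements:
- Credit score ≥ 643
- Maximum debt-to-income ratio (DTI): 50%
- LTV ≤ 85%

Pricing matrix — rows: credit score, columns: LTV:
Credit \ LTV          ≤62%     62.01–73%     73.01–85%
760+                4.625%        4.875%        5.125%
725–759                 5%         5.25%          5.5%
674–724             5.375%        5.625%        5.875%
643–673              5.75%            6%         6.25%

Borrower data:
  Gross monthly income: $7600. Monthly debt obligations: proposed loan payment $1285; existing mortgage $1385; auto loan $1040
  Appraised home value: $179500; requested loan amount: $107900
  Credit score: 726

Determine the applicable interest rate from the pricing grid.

Credit score 726 ≥ 643; Total monthly debts = (1,285 + 1,385 + 1,040) = 3,710. DTI: 3,710 ÷ 7,600 = 48.8%, within the 50% cap
Loan-to-value = 107,900/179,500 = 60.1% — pass (85% max)
Score 726 is in the 725–759 band; LTV 60.1% is in the ≤62% band → 5%.

5%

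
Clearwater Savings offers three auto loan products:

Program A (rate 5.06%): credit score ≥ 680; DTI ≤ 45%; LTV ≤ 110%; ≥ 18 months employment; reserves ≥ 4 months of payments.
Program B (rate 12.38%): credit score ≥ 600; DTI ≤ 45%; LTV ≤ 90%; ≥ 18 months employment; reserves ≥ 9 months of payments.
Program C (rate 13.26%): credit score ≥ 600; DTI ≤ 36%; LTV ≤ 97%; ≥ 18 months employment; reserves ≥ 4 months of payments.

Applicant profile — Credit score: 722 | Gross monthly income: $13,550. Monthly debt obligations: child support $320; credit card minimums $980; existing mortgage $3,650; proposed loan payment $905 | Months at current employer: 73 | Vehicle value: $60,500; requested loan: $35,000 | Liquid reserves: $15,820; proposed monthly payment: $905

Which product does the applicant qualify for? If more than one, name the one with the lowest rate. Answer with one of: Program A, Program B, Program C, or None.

Total debts = (320 + 980 + 3,650 + 905) = 5,855; DTI = 5,855/13,550 = 43.2%.
LTV = 35,000/60,500 = 57.9%.
Reserves = 15,820/905 = 17.5 months.
Program A: score 722 ≥ 680; DTI 43.2% ≤ 45%; LTV 57.9% ≤ 110%; employment 73 ≥ 18 mo; reserves 17.5 ≥ 4 mo → qualifies.
Program B: score 722 ≥ 600; DTI 43.2% ≤ 45%; LTV 57.9% ≤ 90%; employment 73 ≥ 18 mo; reserves 17.5 ≥ 9 mo → qualifies.
Program C: score 722 ≥ 600; DTI 43.2% > 36%; LTV 57.9% ≤ 97%; employment 73 ≥ 18 mo; reserves 17.5 ≥ 4 mo → does not qualify.
Qualifying: Program A, Program B. Lowest rate is 5.06% → Program A.

Program A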